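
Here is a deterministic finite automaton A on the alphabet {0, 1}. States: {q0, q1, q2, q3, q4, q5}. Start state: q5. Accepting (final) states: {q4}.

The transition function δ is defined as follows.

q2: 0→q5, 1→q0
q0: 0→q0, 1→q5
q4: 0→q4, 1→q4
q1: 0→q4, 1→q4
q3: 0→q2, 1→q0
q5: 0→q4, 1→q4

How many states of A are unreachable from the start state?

4

BFS from q5 reaches {q4, q5}; the 4 state(s) q0, q1, q2, q3 are never visited.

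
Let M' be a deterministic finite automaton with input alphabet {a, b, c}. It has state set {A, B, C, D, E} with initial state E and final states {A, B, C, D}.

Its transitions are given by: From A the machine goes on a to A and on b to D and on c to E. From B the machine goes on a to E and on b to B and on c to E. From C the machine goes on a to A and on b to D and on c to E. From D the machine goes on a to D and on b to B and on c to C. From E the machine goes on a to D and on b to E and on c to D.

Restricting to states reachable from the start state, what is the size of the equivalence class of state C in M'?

2

Every state is reachable, so we keep all 5.
P0 = {A,B,C,D} | {E}.
On input a, block {A,B,C,D} splits into {A,C,D} and {B}.
Split {A,C,D} by δ(·,b) → {A,C} and {D}.
The partition is now stable with 4 blocks: {A,C} | {E} | {B} | {D}.
State C belongs to the block {A,C}, which has 2 states.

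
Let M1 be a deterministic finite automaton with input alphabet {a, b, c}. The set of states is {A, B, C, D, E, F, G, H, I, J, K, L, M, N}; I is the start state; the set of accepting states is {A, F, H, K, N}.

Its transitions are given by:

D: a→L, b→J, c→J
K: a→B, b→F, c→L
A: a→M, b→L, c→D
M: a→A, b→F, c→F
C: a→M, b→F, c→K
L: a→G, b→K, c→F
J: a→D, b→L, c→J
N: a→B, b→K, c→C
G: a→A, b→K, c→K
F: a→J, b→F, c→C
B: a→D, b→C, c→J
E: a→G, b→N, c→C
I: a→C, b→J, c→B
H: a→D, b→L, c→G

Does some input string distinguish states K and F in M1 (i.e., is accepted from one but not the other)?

No

First remove the unreachable states {E,H,N}; 11 states remain.
Start with accepting vs non-accepting: {A,F,K} | {B,C,D,G,I,J,L,M}.
Refine {A,F,K} on symbol b: members go to different blocks, giving {F,K} and {A}.
On input a, block {B,C,D,G,I,J,L,M} splits into {B,C,D,I,J,L} and {G,M}.
On input a, block {B,C,D,I,J,L} splits into {B,D,I,J} and {C,L}.
On input a, block {B,D,I,J} splits into {B,J} and {D,I}.
The partition is now stable with 6 blocks: {F,K} | {B,J} | {A} | {G,M} | {C,L} | {D,I}.
K and F lie in the same block of the stable partition, so they are equivalent — no string distinguishes them.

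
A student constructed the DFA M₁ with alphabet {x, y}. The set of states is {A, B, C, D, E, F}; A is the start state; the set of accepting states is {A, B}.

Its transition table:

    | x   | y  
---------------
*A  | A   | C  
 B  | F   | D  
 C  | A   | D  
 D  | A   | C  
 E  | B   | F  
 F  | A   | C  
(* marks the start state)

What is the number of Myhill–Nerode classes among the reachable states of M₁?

First remove the unreachable states {B,E,F}; 3 states remain.
Initial partition by acceptance: {A} | {C,D}.
No further refinement is possible. Final partition (2 blocks): {A} | {C,D}.

2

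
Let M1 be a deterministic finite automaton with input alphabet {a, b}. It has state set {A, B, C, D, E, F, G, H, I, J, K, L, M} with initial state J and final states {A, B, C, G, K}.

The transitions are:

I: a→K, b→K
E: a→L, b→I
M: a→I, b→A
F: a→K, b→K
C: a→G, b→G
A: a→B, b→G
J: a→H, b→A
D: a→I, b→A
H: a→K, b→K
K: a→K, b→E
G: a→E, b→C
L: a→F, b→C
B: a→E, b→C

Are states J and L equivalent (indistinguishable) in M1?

Yes

Reachable states from the start: {A,B,C,E,F,G,H,I,J,K,L}. Unreachable: {D,M} — drop them.
Initial partition by acceptance: {A,B,C,G,K} | {E,F,H,I,J,L}.
Refine {A,B,C,G,K} on symbol a: members go to different blocks, giving {A,C,K} and {B,G}.
On input a, block {A,C,K} splits into {A,C} and {K}.
Refine {E,F,H,I,J,L} on symbol a: members go to different blocks, giving {E,J,L} and {F,H,I}.
Split {E,J,L} by δ(·,a) → {J,L} and {E}.
The partition is now stable with 6 blocks: {A,C} | {J,L} | {B,G} | {K} | {F,H,I} | {E}.
J and L lie in the same block of the stable partition, so they are equivalent — no string distinguishes them.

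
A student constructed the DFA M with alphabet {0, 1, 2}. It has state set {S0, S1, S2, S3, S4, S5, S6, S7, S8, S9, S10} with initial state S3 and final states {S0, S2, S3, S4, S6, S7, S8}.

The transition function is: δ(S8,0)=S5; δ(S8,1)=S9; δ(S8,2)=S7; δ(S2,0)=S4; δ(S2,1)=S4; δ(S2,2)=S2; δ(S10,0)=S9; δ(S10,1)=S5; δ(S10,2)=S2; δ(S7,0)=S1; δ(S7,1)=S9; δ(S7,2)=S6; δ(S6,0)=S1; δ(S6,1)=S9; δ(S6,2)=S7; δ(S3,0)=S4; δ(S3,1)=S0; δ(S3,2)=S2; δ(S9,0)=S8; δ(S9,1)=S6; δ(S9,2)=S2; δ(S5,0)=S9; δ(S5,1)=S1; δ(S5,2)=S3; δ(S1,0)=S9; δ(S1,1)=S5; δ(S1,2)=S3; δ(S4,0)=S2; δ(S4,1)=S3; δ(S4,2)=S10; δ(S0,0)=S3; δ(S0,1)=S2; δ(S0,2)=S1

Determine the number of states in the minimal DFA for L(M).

5

All states are reachable from the start state.
Initial partition by acceptance: {S0,S2,S3,S4,S6,S7,S8} | {S1,S5,S9,S10}.
On input 0, block {S0,S2,S3,S4,S6,S7,S8} splits into {S0,S2,S3,S4} and {S6,S7,S8}.
Split {S0,S2,S3,S4} by δ(·,2) → {S0,S4} and {S2,S3}.
Refine {S1,S5,S9,S10} on symbol 0: members go to different blocks, giving {S1,S5,S10} and {S9}.
The partition is now stable with 5 blocks: {S0,S4} | {S1,S5,S10} | {S6,S7,S8} | {S2,S3} | {S9}.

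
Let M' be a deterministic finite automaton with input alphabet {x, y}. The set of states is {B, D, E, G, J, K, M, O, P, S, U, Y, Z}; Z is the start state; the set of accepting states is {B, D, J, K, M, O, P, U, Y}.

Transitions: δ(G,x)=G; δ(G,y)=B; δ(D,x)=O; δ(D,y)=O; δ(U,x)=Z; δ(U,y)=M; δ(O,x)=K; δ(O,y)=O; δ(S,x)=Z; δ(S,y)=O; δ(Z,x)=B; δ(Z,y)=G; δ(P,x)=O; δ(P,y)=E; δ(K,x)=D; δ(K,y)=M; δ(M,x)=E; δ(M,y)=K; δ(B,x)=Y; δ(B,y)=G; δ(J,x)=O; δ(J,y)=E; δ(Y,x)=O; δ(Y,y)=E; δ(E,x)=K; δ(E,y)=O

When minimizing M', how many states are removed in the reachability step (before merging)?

4

No path from Z leads to J, P, S, U; the other 9 states are all reachable.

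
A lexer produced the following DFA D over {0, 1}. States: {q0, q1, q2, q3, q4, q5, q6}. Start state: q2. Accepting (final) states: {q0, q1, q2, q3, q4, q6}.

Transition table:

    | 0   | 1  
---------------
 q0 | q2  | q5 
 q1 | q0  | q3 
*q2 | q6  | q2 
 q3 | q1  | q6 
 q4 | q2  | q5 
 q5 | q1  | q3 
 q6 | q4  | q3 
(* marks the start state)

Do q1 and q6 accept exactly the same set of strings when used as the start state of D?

Yes

P0 = {q0,q1,q2,q3,q4,q6} | {q5}.
Refine {q0,q1,q2,q3,q4,q6} on symbol 1: members go to different blocks, giving {q1,q2,q3,q6} and {q0,q4}.
On input 0, block {q1,q2,q3,q6} splits into {q1,q6} and {q2,q3}.
Split {q2,q3} by δ(·,1) → {q2} and {q3}.
No further refinement is possible. Final partition (5 blocks): {q1,q6} | {q5} | {q0,q4} | {q2} | {q3}.
q1 and q6 lie in the same block of the stable partition, so they are equivalent — no string distinguishes them.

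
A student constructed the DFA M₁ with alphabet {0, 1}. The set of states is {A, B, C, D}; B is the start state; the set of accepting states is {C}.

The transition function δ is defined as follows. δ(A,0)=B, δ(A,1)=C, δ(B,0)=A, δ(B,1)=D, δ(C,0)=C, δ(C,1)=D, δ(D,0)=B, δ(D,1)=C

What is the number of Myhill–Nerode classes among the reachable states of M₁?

3

Initial partition by acceptance: {C} | {A,B,D}.
Refine {A,B,D} on symbol 1: members go to different blocks, giving {A,D} and {B}.
Stable partition: {C} | {A,D} | {B} — 3 equivalence classes.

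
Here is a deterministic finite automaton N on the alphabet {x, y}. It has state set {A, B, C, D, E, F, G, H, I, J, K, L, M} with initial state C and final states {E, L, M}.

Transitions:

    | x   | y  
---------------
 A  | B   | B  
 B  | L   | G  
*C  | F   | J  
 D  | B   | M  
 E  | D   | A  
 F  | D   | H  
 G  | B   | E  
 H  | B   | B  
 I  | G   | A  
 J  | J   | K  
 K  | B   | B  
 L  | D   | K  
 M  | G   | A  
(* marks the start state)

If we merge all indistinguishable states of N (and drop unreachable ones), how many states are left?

First remove the unreachable states {I}; 12 states remain.
P0 = {E,L,M} | {A,B,C,D,F,G,H,J,K}.
Refine {A,B,C,D,F,G,H,J,K} on symbol x: members go to different blocks, giving {A,C,D,F,G,H,J,K} and {B}.
On input x, block {A,C,D,F,G,H,J,K} splits into {A,D,G,H,K} and {C,F,J}.
On input y, block {A,D,G,H,K} splits into {A,H,K} and {D,G}.
On input x, block {C,F,J} splits into {C,J} and {F}.
Refine {C,J} on symbol x: members go to different blocks, giving {C} and {J}.
No further refinement is possible. Final partition (7 blocks): {E,L,M} | {A,H,K} | {B} | {C} | {D,G} | {F} | {J}.

7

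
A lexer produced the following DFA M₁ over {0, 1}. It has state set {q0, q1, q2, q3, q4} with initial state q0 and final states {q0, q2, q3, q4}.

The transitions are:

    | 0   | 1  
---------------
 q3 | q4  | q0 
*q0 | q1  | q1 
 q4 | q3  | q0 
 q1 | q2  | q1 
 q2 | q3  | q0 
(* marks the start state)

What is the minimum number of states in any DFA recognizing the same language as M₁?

Start with accepting vs non-accepting: {q0,q2,q3,q4} | {q1}.
Refine {q0,q2,q3,q4} on symbol 0: members go to different blocks, giving {q2,q3,q4} and {q0}.
Stable partition: {q2,q3,q4} | {q1} | {q0} — 3 equivalence classes.

3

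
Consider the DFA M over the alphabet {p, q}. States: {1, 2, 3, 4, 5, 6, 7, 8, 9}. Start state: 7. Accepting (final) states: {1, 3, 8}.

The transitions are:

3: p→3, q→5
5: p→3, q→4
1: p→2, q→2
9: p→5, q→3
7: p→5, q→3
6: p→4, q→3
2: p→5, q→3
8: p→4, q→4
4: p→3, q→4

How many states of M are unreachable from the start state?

5

No path from 7 leads to 1, 2, 6, 8, 9; the other 4 states are all reachable.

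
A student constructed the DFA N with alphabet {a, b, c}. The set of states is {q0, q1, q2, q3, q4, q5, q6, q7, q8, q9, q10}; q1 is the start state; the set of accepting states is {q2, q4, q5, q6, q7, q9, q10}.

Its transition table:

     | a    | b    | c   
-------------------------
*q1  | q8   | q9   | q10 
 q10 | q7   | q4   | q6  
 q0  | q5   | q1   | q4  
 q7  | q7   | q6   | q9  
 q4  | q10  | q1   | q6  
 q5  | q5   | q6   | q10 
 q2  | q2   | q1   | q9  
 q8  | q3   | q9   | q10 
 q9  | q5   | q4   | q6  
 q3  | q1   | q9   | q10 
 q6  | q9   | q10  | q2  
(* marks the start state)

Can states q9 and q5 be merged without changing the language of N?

First remove the unreachable states {q0}; 10 states remain.
Initial partition by acceptance: {q2,q4,q5,q6,q7,q9,q10} | {q1,q3,q8}.
On input b, block {q2,q4,q5,q6,q7,q9,q10} splits into {q5,q6,q7,q9,q10} and {q2,q4}.
Split {q5,q6,q7,q9,q10} by δ(·,b) → {q5,q6,q7} and {q9,q10}.
Split {q5,q6,q7} by δ(·,a) → {q5,q7} and {q6}.
Split {q2,q4} by δ(·,a) → {q2} and {q4}.
The partition is now stable with 6 blocks: {q5,q7} | {q1,q3,q8} | {q2} | {q9,q10} | {q6} | {q4}.
q9 and q5 end up in different blocks, so they are distinguishable. For instance, the string 'bb' is accepted from only q5.

No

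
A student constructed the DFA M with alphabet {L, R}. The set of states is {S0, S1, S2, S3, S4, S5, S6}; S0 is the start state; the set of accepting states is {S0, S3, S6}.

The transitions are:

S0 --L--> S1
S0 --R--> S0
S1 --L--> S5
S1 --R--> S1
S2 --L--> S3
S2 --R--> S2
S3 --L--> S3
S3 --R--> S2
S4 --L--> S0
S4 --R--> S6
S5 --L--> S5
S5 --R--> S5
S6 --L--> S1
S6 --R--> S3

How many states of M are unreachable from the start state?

4

Starting at S0 and following transitions, the reachable set is {S0, S1, S5}. That leaves S2, S3, S4, S6 unreachable — 4 in total.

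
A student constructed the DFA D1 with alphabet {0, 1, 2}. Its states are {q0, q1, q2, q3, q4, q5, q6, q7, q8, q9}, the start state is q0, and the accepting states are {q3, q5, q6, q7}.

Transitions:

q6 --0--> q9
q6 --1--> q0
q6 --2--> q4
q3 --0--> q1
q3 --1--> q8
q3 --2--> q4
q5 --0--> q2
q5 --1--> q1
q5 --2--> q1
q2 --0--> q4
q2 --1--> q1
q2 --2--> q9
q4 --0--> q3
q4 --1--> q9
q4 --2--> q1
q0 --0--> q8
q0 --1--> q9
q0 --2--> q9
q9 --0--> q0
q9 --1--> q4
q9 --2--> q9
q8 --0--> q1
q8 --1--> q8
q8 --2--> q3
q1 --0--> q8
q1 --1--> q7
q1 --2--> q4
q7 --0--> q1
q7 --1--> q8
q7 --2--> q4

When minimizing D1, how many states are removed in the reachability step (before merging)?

BFS from q0 reaches {q0, q1, q3, q4, q7, q8, q9}; the 3 state(s) q2, q5, q6 are never visited.

3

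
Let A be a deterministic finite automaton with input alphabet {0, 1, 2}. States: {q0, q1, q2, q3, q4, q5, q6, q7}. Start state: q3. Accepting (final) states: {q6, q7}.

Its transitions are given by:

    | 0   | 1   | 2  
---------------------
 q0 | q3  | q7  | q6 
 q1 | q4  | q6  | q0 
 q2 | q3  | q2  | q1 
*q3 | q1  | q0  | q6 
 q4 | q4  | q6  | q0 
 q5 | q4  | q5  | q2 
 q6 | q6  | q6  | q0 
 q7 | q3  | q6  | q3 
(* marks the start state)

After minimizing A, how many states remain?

5

States {q2,q5} cannot be reached from the start state, so discard them.
P0 = {q6,q7} | {q0,q1,q3,q4}.
Refine {q6,q7} on symbol 0: members go to different blocks, giving {q6} and {q7}.
Refine {q0,q1,q3,q4} on symbol 1: members go to different blocks, giving {q1,q4} and {q0} and {q3}.
Stable partition: {q6} | {q1,q4} | {q7} | {q0} | {q3} — 5 equivalence classes.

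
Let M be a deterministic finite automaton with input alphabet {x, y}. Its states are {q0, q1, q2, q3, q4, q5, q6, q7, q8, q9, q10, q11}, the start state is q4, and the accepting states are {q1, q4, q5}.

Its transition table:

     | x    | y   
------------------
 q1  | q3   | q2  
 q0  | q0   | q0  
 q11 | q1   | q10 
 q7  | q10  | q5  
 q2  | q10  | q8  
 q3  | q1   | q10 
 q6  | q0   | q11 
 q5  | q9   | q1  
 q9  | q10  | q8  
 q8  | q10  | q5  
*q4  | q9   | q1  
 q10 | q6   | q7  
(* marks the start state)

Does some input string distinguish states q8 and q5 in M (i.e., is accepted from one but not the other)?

All states are reachable from the start state.
Initial partition by acceptance: {q1,q4,q5} | {q0,q2,q3,q6,q7,q8,q9,q10,q11}.
Refine {q1,q4,q5} on symbol y: members go to different blocks, giving {q4,q5} and {q1}.
On input x, block {q0,q2,q3,q6,q7,q8,q9,q10,q11} splits into {q0,q2,q6,q7,q8,q9,q10} and {q3,q11}.
Refine {q0,q2,q6,q7,q8,q9,q10} on symbol y: members go to different blocks, giving {q0,q2,q9,q10} and {q7,q8} and {q6}.
On input x, block {q0,q2,q9,q10} splits into {q0,q2,q9} and {q10}.
Split {q0,q2,q9} by δ(·,x) → {q2,q9} and {q0}.
The partition is now stable with 8 blocks: {q4,q5} | {q2,q9} | {q1} | {q3,q11} | {q7,q8} | {q6} | {q10} | {q0}.
q8 and q5 end up in different blocks, so they are distinguishable. For instance, the string 'ε' is accepted from only q5.

Yes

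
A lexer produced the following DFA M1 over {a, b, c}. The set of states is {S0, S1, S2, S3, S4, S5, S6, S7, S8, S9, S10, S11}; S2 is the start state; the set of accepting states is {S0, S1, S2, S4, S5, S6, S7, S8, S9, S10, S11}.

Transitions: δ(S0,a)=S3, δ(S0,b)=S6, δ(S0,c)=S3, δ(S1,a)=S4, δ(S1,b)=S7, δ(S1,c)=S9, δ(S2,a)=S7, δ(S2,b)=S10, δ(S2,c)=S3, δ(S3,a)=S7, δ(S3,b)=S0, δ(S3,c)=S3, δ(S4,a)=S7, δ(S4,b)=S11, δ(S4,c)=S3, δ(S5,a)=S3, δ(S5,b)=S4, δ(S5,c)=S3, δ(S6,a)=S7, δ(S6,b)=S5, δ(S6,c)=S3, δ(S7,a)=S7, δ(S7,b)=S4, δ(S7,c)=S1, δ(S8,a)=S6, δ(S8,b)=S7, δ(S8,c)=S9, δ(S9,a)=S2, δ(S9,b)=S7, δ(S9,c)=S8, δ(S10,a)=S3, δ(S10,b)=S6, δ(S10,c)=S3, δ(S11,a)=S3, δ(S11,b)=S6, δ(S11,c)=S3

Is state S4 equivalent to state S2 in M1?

All states are reachable from the start state.
Initial partition by acceptance: {S0,S1,S2,S4,S5,S6,S7,S8,S9,S10,S11} | {S3}.
Refine {S0,S1,S2,S4,S5,S6,S7,S8,S9,S10,S11} on symbol a: members go to different blocks, giving {S1,S2,S4,S6,S7,S8,S9} and {S0,S5,S10,S11}.
Refine {S1,S2,S4,S6,S7,S8,S9} on symbol b: members go to different blocks, giving {S1,S7,S8,S9} and {S2,S4,S6}.
Refine {S1,S7,S8,S9} on symbol a: members go to different blocks, giving {S1,S8,S9} and {S7}.
The partition is now stable with 5 blocks: {S1,S8,S9} | {S3} | {S0,S5,S10,S11} | {S2,S4,S6} | {S7}.
S4 and S2 lie in the same block of the stable partition, so they are equivalent — no string distinguishes them.

Yes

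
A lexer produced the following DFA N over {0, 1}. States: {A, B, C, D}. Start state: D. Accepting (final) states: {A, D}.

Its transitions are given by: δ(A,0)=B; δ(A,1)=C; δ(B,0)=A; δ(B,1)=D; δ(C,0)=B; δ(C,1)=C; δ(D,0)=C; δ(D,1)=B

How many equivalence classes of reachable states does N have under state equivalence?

All states are reachable from the start state.
Initial partition by acceptance: {A,D} | {B,C}.
On input 0, block {B,C} splits into {B} and {C}.
Split {A,D} by δ(·,0) → {A} and {D}.
No further refinement is possible. Final partition (4 blocks): {A} | {B} | {C} | {D}.

4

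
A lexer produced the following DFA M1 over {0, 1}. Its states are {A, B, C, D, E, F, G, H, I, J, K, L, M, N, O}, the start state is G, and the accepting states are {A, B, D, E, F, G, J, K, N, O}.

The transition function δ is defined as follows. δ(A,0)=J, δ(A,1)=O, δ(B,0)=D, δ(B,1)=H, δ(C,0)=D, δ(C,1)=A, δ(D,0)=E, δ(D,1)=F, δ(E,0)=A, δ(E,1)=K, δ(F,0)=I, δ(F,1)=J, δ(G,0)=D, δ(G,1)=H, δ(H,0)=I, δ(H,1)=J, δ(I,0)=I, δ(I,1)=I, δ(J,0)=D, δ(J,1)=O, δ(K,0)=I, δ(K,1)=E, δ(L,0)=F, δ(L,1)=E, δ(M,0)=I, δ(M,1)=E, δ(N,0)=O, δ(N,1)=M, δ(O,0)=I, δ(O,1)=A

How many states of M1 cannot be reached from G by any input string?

Starting at G and following transitions, the reachable set is {A, D, E, F, G, H, I, J, K, O}. That leaves B, C, L, M, N unreachable — 5 in total.

5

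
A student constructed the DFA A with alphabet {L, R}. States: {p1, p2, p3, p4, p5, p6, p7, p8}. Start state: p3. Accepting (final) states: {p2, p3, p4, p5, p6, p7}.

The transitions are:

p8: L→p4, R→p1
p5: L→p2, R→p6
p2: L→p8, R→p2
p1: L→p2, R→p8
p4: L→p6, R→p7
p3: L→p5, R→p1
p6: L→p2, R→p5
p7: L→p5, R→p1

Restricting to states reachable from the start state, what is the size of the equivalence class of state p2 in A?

All states are reachable from the start state.
Start with accepting vs non-accepting: {p2,p3,p4,p5,p6,p7} | {p1,p8}.
Refine {p2,p3,p4,p5,p6,p7} on symbol L: members go to different blocks, giving {p3,p4,p5,p6,p7} and {p2}.
Split {p3,p4,p5,p6,p7} by δ(·,L) → {p3,p4,p7} and {p5,p6}.
Split {p3,p4,p7} by δ(·,R) → {p3,p7} and {p4}.
Refine {p1,p8} on symbol L: members go to different blocks, giving {p1} and {p8}.
No further refinement is possible. Final partition (6 blocks): {p3,p7} | {p1} | {p2} | {p5,p6} | {p4} | {p8}.
The equivalence class containing p2 is {p2}, of size 1.

1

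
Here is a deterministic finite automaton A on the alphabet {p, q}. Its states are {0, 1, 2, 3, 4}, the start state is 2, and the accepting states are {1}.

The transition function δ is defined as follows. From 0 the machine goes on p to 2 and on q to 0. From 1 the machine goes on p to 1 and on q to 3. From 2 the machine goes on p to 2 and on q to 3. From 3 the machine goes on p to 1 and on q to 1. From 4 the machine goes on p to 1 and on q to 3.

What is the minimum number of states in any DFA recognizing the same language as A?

3

Reachable states from the start: {1,2,3}. Unreachable: {0,4} — drop them.
P0 = {1} | {2,3}.
Refine {2,3} on symbol p: members go to different blocks, giving {2} and {3}.
The partition is now stable with 3 blocks: {1} | {2} | {3}.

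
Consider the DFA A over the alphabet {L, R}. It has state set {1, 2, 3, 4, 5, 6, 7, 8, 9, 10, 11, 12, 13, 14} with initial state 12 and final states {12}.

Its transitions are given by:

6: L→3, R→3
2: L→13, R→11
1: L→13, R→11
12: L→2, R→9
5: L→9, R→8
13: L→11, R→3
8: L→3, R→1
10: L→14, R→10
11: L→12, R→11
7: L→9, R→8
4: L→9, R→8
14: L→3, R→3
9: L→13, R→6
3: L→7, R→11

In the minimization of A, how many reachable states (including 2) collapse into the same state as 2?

2

First remove the unreachable states {4,5,10,14}; 10 states remain.
Start with accepting vs non-accepting: {12} | {1,2,3,6,7,8,9,11,13}.
Split {1,2,3,6,7,8,9,11,13} by δ(·,L) → {1,2,3,6,7,8,9,13} and {11}.
On input L, block {1,2,3,6,7,8,9,13} splits into {1,2,3,6,7,8,9} and {13}.
Split {1,2,3,6,7,8,9} by δ(·,L) → {3,6,7,8} and {1,2,9}.
On input L, block {3,6,7,8} splits into {3,6,8} and {7}.
Refine {3,6,8} on symbol L: members go to different blocks, giving {6,8} and {3}.
On input R, block {6,8} splits into {6} and {8}.
On input R, block {1,2,9} splits into {1,2} and {9}.
No further refinement is possible. Final partition (9 blocks): {12} | {6} | {11} | {13} | {1,2} | {7} | {3} | {8} | {9}.
The equivalence class containing 2 is {1,2}, of size 2.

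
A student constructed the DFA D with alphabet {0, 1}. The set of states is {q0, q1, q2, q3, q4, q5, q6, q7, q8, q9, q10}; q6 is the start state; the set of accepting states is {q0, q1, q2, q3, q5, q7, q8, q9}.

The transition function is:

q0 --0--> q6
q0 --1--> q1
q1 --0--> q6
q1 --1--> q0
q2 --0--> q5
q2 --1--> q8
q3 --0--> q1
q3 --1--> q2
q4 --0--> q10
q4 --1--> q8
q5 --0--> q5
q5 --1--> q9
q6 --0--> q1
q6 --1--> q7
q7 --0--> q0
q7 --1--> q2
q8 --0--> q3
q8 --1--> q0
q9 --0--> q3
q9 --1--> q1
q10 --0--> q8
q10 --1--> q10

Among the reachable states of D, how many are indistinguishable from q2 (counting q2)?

First remove the unreachable states {q4,q10}; 9 states remain.
Initial partition by acceptance: {q0,q1,q2,q3,q5,q7,q8,q9} | {q6}.
Split {q0,q1,q2,q3,q5,q7,q8,q9} by δ(·,0) → {q2,q3,q5,q7,q8,q9} and {q0,q1}.
Refine {q2,q3,q5,q7,q8,q9} on symbol 0: members go to different blocks, giving {q2,q5,q8,q9} and {q3,q7}.
Split {q2,q5,q8,q9} by δ(·,0) → {q2,q5} and {q8,q9}.
No further refinement is possible. Final partition (5 blocks): {q2,q5} | {q6} | {q0,q1} | {q3,q7} | {q8,q9}.
State q2 belongs to the block {q2,q5}, which has 2 states.

2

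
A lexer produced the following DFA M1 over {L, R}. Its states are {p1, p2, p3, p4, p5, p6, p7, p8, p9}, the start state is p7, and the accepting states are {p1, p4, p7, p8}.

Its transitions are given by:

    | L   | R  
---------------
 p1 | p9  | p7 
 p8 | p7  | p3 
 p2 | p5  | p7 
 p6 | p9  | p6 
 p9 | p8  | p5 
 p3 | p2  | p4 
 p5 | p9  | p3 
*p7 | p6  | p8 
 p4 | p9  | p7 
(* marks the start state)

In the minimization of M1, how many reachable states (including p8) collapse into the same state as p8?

Reachable states from the start: {p2,p3,p4,p5,p6,p7,p8,p9}. Unreachable: {p1} — drop them.
Initial partition by acceptance: {p4,p7,p8} | {p2,p3,p5,p6,p9}.
On input L, block {p4,p7,p8} splits into {p4,p7} and {p8}.
Split {p4,p7} by δ(·,R) → {p4} and {p7}.
Split {p2,p3,p5,p6,p9} by δ(·,L) → {p2,p3,p5,p6} and {p9}.
Split {p2,p3,p5,p6} by δ(·,L) → {p2,p3} and {p5,p6}.
Refine {p2,p3} on symbol L: members go to different blocks, giving {p2} and {p3}.
Split {p5,p6} by δ(·,R) → {p5} and {p6}.
The partition is now stable with 8 blocks: {p4} | {p2} | {p8} | {p7} | {p9} | {p5} | {p3} | {p6}.
State p8 belongs to the block {p8}, which has 1 states.

1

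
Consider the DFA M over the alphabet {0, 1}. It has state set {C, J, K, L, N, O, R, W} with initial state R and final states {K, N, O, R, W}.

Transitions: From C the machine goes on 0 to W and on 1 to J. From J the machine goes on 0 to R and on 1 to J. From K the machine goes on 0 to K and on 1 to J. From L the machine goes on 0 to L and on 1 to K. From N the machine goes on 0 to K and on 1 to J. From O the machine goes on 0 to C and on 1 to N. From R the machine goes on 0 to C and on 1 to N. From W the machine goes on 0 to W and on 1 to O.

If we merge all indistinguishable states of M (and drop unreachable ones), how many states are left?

Reachable states from the start: {C,J,K,N,O,R,W}. Unreachable: {L} — drop them.
Initial partition by acceptance: {K,N,O,R,W} | {C,J}.
On input 0, block {K,N,O,R,W} splits into {K,N,W} and {O,R}.
On input 1, block {K,N,W} splits into {K,N} and {W}.
On input 0, block {C,J} splits into {J} and {C}.
The partition is now stable with 5 blocks: {K,N} | {J} | {O,R} | {W} | {C}.

5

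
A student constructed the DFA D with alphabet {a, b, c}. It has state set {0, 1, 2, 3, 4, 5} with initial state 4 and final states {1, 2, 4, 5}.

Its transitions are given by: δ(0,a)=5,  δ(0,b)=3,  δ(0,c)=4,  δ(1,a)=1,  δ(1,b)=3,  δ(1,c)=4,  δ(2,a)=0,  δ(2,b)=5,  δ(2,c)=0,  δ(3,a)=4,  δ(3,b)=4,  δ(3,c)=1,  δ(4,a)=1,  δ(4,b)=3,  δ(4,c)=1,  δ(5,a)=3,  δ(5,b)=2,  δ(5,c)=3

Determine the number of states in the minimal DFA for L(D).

States {0,2,5} cannot be reached from the start state, so discard them.
Initial partition by acceptance: {1,4} | {3}.
Stable partition: {1,4} | {3} — 2 equivalence classes.

2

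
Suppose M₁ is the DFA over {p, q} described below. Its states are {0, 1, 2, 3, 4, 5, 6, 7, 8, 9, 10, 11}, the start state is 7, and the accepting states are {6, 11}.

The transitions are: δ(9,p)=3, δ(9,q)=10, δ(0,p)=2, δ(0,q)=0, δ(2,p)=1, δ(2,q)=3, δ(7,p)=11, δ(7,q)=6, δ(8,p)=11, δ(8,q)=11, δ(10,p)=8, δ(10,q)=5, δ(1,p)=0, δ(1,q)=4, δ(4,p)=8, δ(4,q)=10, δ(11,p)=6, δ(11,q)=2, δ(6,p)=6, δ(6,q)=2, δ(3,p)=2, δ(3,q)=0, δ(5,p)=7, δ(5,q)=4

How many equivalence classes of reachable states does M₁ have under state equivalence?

6

Reachable states from the start: {0,1,2,3,4,5,6,7,8,10,11}. Unreachable: {9} — drop them.
P0 = {6,11} | {0,1,2,3,4,5,7,8,10}.
Split {0,1,2,3,4,5,7,8,10} by δ(·,p) → {0,1,2,3,4,5,10} and {7,8}.
On input p, block {0,1,2,3,4,5,10} splits into {0,1,2,3} and {4,5,10}.
On input q, block {0,1,2,3} splits into {0,2,3} and {1}.
Refine {0,2,3} on symbol p: members go to different blocks, giving {0,3} and {2}.
Stable partition: {6,11} | {0,3} | {7,8} | {4,5,10} | {1} | {2} — 6 equivalence classes.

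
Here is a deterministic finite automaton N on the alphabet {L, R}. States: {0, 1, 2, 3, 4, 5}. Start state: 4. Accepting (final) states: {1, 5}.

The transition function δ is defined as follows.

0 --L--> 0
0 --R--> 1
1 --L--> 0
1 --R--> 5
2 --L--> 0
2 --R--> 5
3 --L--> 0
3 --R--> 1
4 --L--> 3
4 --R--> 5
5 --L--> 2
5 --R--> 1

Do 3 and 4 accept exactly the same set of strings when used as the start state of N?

Every state is reachable, so we keep all 6.
Start with accepting vs non-accepting: {1,5} | {0,2,3,4}.
The partition is now stable with 2 blocks: {1,5} | {0,2,3,4}.
3 and 4 lie in the same block of the stable partition, so they are equivalent — no string distinguishes them.

Yes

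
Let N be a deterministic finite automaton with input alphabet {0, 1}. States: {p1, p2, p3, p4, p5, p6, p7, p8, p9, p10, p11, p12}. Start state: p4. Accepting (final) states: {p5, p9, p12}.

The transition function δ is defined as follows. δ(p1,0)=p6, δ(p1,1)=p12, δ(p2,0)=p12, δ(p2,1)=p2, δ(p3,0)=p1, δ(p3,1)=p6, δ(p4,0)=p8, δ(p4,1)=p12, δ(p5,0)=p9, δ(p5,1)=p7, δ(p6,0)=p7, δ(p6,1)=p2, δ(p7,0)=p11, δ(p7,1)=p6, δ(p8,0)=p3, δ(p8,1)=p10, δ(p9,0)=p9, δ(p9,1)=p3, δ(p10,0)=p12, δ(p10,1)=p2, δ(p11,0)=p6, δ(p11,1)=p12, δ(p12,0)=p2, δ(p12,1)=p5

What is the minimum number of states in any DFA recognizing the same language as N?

6

Every state is reachable, so we keep all 12.
Initial partition by acceptance: {p5,p9,p12} | {p1,p2,p3,p4,p6,p7,p8,p10,p11}.
Split {p5,p9,p12} by δ(·,0) → {p5,p9} and {p12}.
Split {p1,p2,p3,p4,p6,p7,p8,p10,p11} by δ(·,0) → {p1,p3,p4,p6,p7,p8,p11} and {p2,p10}.
Split {p1,p3,p4,p6,p7,p8,p11} by δ(·,1) → {p1,p4,p11} and {p3,p7} and {p6,p8}.
Stable partition: {p5,p9} | {p1,p4,p11} | {p12} | {p2,p10} | {p3,p7} | {p6,p8} — 6 equivalence classes.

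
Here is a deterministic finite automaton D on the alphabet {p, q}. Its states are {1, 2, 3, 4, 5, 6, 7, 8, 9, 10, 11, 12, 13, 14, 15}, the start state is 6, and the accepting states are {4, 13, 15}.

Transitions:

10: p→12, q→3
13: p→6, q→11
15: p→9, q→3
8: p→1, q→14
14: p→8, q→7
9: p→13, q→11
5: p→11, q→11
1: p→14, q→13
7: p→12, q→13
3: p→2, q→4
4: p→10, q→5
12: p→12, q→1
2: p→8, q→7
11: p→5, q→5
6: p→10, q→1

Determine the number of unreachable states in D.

BFS from 6 reaches {1, 2, 3, 4, 5, 6, 7, 8, 10, 11, 12, 13, 14}; the 2 state(s) 9, 15 are never visited.

2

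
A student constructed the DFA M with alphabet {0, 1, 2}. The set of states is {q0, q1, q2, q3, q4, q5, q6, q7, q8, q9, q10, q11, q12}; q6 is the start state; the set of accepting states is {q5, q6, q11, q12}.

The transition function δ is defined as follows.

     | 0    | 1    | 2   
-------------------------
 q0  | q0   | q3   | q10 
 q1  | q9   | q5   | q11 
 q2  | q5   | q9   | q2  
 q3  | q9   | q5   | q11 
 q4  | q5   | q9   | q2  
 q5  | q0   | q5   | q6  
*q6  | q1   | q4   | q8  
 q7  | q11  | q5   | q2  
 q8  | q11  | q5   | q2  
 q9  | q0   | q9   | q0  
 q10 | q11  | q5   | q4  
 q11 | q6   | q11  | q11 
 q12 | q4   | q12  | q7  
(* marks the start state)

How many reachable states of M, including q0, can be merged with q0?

1

States {q7,q12} cannot be reached from the start state, so discard them.
Start with accepting vs non-accepting: {q5,q6,q11} | {q0,q1,q2,q3,q4,q8,q9,q10}.
Refine {q5,q6,q11} on symbol 0: members go to different blocks, giving {q5,q6} and {q11}.
Split {q5,q6} by δ(·,1) → {q5} and {q6}.
Refine {q0,q1,q2,q3,q4,q8,q9,q10} on symbol 0: members go to different blocks, giving {q0,q1,q3,q9} and {q2,q4} and {q8,q10}.
Split {q0,q1,q3,q9} by δ(·,1) → {q0,q9} and {q1,q3}.
Refine {q0,q9} on symbol 1: members go to different blocks, giving {q0} and {q9}.
Stable partition: {q5} | {q0} | {q11} | {q6} | {q2,q4} | {q8,q10} | {q1,q3} | {q9} — 8 equivalence classes.
State q0 belongs to the block {q0}, which has 1 states.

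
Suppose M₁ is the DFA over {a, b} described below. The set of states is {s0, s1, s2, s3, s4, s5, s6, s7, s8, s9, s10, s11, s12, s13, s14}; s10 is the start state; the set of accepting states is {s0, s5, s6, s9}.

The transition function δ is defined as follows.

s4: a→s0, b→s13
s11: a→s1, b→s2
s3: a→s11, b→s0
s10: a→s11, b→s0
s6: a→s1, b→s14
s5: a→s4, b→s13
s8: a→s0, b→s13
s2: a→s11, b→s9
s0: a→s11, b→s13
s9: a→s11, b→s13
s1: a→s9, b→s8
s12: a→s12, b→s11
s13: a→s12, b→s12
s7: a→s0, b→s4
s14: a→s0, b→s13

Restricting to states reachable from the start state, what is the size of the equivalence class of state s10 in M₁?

2

First remove the unreachable states {s3,s4,s5,s6,s7,s14}; 9 states remain.
Initial partition by acceptance: {s0,s9} | {s1,s2,s8,s10,s11,s12,s13}.
Refine {s1,s2,s8,s10,s11,s12,s13} on symbol a: members go to different blocks, giving {s2,s10,s11,s12,s13} and {s1,s8}.
Split {s2,s10,s11,s12,s13} by δ(·,a) → {s2,s10,s12,s13} and {s11}.
Refine {s2,s10,s12,s13} on symbol a: members go to different blocks, giving {s2,s10} and {s12,s13}.
Refine {s1,s8} on symbol b: members go to different blocks, giving {s1} and {s8}.
Refine {s12,s13} on symbol b: members go to different blocks, giving {s12} and {s13}.
The partition is now stable with 7 blocks: {s0,s9} | {s2,s10} | {s1} | {s11} | {s12} | {s8} | {s13}.
State s10 belongs to the block {s2,s10}, which has 2 states.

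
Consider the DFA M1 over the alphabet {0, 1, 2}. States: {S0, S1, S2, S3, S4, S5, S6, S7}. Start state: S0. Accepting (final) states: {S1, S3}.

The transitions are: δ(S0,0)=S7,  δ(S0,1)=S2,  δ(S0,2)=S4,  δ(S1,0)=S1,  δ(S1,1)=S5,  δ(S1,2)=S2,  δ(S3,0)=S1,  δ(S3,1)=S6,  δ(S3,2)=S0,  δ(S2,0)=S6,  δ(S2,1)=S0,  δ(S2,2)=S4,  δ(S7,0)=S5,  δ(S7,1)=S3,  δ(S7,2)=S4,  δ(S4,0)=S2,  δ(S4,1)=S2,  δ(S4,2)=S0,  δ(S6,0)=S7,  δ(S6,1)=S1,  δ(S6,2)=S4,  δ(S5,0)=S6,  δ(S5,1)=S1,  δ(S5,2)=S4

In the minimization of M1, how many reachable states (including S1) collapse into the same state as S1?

2

P0 = {S1,S3} | {S0,S2,S4,S5,S6,S7}.
Split {S0,S2,S4,S5,S6,S7} by δ(·,1) → {S0,S2,S4} and {S5,S6,S7}.
Split {S0,S2,S4} by δ(·,0) → {S0,S2} and {S4}.
The partition is now stable with 4 blocks: {S1,S3} | {S0,S2} | {S5,S6,S7} | {S4}.
State S1 belongs to the block {S1,S3}, which has 2 states.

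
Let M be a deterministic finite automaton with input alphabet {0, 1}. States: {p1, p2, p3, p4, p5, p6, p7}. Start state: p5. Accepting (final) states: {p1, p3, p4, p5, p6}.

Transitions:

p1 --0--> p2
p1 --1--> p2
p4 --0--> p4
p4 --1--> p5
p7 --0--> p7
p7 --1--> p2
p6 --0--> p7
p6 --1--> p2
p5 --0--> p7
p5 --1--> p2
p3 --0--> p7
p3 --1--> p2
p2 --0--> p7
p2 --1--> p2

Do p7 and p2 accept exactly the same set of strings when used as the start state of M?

Yes

Reachable states from the start: {p2,p5,p7}. Unreachable: {p1,p3,p4,p6} — drop them.
P0 = {p5} | {p2,p7}.
The partition is now stable with 2 blocks: {p5} | {p2,p7}.
p7 and p2 lie in the same block of the stable partition, so they are equivalent — no string distinguishes them.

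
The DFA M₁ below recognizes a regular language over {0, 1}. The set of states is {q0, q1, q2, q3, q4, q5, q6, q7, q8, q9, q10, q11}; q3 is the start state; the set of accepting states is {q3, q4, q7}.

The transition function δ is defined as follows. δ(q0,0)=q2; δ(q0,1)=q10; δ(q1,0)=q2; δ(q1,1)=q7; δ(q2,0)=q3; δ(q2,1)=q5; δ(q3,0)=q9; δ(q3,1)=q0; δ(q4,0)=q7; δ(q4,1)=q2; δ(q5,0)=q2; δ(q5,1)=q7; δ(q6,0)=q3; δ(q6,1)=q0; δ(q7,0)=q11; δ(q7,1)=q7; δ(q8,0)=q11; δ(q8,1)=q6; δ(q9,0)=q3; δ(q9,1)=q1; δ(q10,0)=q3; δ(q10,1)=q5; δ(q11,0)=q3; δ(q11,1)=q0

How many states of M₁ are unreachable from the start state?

No path from q3 leads to q4, q6, q8; the other 9 states are all reachable.

3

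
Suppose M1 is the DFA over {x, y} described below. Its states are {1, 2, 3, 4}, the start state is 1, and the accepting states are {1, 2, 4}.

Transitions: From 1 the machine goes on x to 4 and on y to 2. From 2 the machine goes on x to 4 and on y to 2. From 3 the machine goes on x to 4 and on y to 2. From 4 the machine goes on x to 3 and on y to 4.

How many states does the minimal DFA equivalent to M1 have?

Every state is reachable, so we keep all 4.
P0 = {1,2,4} | {3}.
Split {1,2,4} by δ(·,x) → {1,2} and {4}.
Stable partition: {1,2} | {3} | {4} — 3 equivalence classes.

3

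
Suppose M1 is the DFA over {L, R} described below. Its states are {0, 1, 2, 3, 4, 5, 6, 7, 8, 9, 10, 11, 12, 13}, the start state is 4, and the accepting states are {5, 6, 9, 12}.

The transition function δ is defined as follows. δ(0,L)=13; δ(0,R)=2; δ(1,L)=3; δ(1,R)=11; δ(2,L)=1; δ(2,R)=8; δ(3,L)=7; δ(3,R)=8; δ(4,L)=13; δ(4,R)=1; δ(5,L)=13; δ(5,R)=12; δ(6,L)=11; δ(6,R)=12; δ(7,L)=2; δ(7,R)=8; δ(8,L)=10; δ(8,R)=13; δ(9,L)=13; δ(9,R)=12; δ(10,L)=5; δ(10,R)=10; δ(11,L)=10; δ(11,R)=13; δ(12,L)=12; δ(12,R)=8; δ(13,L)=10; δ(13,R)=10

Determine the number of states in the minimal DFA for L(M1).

7

Reachable states from the start: {1,2,3,4,5,7,8,10,11,12,13}. Unreachable: {0,6,9} — drop them.
Initial partition by acceptance: {5,12} | {1,2,3,4,7,8,10,11,13}.
On input L, block {5,12} splits into {5} and {12}.
Split {1,2,3,4,7,8,10,11,13} by δ(·,L) → {1,2,3,4,7,8,11,13} and {10}.
Refine {1,2,3,4,7,8,11,13} on symbol L: members go to different blocks, giving {1,2,3,4,7} and {8,11,13}.
Split {1,2,3,4,7} by δ(·,L) → {1,2,3,7} and {4}.
Split {8,11,13} by δ(·,R) → {8,11} and {13}.
Stable partition: {5} | {1,2,3,7} | {12} | {10} | {8,11} | {4} | {13} — 7 equivalence classes.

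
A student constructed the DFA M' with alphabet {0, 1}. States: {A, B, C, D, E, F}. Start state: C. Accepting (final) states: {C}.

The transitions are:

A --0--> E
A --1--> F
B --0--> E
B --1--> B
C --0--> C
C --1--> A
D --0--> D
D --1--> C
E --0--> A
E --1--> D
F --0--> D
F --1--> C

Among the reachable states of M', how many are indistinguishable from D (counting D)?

First remove the unreachable states {B}; 5 states remain.
P0 = {C} | {A,D,E,F}.
Split {A,D,E,F} by δ(·,1) → {A,E} and {D,F}.
Stable partition: {C} | {A,E} | {D,F} — 3 equivalence classes.
State D belongs to the block {D,F}, which has 2 states.

2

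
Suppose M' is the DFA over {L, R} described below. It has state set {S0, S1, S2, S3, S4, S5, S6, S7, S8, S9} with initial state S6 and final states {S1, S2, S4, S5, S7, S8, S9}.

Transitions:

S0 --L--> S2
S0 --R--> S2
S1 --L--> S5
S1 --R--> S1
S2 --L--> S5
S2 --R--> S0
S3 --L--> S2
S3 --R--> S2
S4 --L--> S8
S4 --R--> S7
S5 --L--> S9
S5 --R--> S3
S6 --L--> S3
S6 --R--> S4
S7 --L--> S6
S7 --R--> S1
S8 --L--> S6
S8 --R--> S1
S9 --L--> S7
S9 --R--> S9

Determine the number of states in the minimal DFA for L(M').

8

All states are reachable from the start state.
Initial partition by acceptance: {S1,S2,S4,S5,S7,S8,S9} | {S0,S3,S6}.
Split {S1,S2,S4,S5,S7,S8,S9} by δ(·,L) → {S1,S2,S4,S5,S9} and {S7,S8}.
On input L, block {S1,S2,S4,S5,S9} splits into {S1,S2,S5} and {S4,S9}.
Refine {S1,S2,S5} on symbol L: members go to different blocks, giving {S1,S2} and {S5}.
On input R, block {S1,S2} splits into {S1} and {S2}.
Split {S0,S3,S6} by δ(·,L) → {S0,S3} and {S6}.
Refine {S4,S9} on symbol R: members go to different blocks, giving {S4} and {S9}.
Stable partition: {S1} | {S0,S3} | {S7,S8} | {S4} | {S5} | {S2} | {S6} | {S9} — 8 equivalence classes.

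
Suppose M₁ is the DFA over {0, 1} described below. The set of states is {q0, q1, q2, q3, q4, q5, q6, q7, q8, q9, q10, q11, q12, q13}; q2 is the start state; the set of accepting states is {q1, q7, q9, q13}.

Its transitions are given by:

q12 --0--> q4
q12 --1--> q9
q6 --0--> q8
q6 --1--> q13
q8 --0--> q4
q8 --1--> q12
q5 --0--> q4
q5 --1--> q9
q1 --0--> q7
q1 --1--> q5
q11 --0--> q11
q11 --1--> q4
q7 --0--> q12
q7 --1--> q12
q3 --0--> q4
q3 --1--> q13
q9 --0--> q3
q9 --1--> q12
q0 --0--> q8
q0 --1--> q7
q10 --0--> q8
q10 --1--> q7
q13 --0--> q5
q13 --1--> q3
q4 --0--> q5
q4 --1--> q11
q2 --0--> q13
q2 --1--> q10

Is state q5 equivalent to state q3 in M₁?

Yes

States {q0,q1,q6} cannot be reached from the start state, so discard them.
Start with accepting vs non-accepting: {q7,q9,q13} | {q2,q3,q4,q5,q8,q10,q11,q12}.
Split {q2,q3,q4,q5,q8,q10,q11,q12} by δ(·,0) → {q3,q4,q5,q8,q10,q11,q12} and {q2}.
Refine {q3,q4,q5,q8,q10,q11,q12} on symbol 1: members go to different blocks, giving {q3,q5,q10,q12} and {q4,q8,q11}.
Refine {q4,q8,q11} on symbol 0: members go to different blocks, giving {q8,q11} and {q4}.
On input 0, block {q3,q5,q10,q12} splits into {q3,q5,q12} and {q10}.
On input 0, block {q8,q11} splits into {q8} and {q11}.
Stable partition: {q7,q9,q13} | {q3,q5,q12} | {q2} | {q8} | {q4} | {q10} | {q11} — 7 equivalence classes.
q5 and q3 lie in the same block of the stable partition, so they are equivalent — no string distinguishes them.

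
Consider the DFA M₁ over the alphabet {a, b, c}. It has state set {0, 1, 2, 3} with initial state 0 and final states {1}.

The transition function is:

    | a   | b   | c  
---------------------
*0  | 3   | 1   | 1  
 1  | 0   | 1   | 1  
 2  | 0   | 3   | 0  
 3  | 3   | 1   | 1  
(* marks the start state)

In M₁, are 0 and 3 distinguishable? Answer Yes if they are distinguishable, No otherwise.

States {2} cannot be reached from the start state, so discard them.
Initial partition by acceptance: {1} | {0,3}.
No further refinement is possible. Final partition (2 blocks): {1} | {0,3}.
0 and 3 lie in the same block of the stable partition, so they are equivalent — no string distinguishes them.

No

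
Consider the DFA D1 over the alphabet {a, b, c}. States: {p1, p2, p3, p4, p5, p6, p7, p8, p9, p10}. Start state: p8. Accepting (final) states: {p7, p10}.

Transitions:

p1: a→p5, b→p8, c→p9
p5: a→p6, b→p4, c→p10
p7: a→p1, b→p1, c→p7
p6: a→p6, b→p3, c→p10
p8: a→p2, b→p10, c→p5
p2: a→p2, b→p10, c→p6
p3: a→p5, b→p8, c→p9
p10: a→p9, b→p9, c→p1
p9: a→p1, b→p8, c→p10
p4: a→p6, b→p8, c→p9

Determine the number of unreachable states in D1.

No path from p8 leads to p7; the other 9 states are all reachable.

1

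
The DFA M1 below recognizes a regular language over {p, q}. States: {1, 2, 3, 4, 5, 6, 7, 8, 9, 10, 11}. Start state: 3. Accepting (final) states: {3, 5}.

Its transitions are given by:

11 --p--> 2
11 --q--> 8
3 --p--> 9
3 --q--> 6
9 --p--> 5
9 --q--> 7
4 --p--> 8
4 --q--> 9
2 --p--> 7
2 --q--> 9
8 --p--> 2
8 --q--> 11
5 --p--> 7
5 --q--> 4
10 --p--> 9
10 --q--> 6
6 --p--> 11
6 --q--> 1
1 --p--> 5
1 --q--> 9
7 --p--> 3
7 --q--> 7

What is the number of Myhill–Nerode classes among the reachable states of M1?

5

Reachable states from the start: {1,2,3,4,5,6,7,8,9,11}. Unreachable: {10} — drop them.
P0 = {3,5} | {1,2,4,6,7,8,9,11}.
On input p, block {1,2,4,6,7,8,9,11} splits into {2,4,6,8,11} and {1,7,9}.
On input p, block {2,4,6,8,11} splits into {4,6,8,11} and {2}.
Refine {4,6,8,11} on symbol p: members go to different blocks, giving {4,6} and {8,11}.
The partition is now stable with 5 blocks: {3,5} | {4,6} | {1,7,9} | {2} | {8,11}.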